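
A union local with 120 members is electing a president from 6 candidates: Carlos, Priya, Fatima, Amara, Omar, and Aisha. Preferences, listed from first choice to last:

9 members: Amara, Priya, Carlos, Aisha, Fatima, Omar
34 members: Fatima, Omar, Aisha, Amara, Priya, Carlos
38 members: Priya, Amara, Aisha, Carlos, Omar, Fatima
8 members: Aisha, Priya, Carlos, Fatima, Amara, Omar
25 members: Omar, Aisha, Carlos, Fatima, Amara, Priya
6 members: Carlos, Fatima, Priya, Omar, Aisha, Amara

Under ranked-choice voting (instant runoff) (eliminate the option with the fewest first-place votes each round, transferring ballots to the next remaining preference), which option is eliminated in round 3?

Round 1: Carlos 6, Priya 38, Fatima 34, Amara 9, Omar 25, Aisha 8. Eliminate Carlos.
Round 2: Priya 38, Fatima 40, Amara 9, Omar 25, Aisha 8. Eliminate Aisha.
Round 3: Priya 46, Fatima 40, Amara 9, Omar 25. Eliminate Amara.

Amara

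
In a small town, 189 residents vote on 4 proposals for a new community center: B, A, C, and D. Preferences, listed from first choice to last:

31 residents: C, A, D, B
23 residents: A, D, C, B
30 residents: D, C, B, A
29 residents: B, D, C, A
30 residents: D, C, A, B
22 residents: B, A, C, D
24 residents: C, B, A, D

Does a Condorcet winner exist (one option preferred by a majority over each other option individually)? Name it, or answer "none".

none

Checking pairwise contests:
C beats B 138–51.
B beats A 105–84.
D beats C 112–77.
A beats D 100–89.
Every option loses at least one head-to-head, so there is no Condorcet winner.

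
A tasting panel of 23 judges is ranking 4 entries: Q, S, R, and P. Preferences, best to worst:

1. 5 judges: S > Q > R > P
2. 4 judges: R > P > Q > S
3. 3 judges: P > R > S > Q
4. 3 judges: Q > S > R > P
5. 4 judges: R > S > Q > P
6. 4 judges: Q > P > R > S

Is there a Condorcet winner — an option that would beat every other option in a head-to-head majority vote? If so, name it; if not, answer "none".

Checking pairwise contests:
S beats Q 12–11.
R beats S 15–8.
Q beats R 12–11.
Q beats P 16–7.
Every option loses at least one head-to-head, so there is no Condorcet winner.

none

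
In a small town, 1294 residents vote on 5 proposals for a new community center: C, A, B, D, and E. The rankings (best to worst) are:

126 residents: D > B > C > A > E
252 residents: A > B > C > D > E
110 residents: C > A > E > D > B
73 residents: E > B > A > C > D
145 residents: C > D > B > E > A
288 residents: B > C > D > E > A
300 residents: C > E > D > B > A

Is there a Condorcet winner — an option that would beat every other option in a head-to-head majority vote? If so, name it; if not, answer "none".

Checking pairwise contests:
B beats C 739–555.
C beats A 969–325.
D beats B 681–613.
C beats D 1168–126.
C beats E 1221–73.
Every option loses at least one head-to-head, so there is no Condorcet winner.

none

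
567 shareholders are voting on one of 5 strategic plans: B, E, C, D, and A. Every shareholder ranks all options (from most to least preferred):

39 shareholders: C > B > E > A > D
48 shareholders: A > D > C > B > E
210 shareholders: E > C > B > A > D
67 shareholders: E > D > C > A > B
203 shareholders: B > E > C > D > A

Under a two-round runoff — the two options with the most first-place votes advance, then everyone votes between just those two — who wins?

B

Round 1 first-place votes: B 203, E 277, C 39, D 0, A 48.
E and B advance.
Runoff: E is preferred to B by 277 voters; B by 290.
B wins the runoff.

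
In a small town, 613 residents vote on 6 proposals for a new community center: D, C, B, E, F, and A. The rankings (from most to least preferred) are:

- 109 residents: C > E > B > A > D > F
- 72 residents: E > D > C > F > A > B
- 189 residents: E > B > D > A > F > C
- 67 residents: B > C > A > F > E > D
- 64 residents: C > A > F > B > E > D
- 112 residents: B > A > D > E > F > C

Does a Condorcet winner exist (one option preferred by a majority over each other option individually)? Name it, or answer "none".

E vs D: 501–112 for E.
E vs C: 373–240 for E.
E vs B: 370–243 for E.
E vs F: 482–131 for E.
E vs A: 370–243 for E.
E beats every other option head-to-head.

E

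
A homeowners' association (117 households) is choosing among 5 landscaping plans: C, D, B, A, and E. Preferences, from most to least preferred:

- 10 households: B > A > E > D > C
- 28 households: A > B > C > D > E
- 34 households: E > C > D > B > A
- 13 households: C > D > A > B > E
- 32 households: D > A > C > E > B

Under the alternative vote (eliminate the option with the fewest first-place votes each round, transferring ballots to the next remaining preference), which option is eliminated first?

B

Round 1: C 13, D 32, B 10, A 28, E 34. Eliminate B.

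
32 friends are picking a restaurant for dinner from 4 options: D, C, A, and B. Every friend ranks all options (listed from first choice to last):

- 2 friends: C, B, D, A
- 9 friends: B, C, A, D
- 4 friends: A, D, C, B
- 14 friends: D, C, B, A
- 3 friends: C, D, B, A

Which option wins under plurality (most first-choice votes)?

First-place votes: D 14, C 5, A 4, B 9.
D has the most first-place votes.

D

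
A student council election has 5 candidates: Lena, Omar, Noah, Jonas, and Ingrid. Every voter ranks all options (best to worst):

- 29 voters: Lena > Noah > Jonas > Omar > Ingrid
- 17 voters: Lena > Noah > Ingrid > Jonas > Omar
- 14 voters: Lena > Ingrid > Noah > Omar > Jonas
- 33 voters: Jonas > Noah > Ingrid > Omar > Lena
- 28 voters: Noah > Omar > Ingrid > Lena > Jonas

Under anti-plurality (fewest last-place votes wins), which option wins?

Noah

Last-place votes: Lena 33, Omar 17, Noah 0, Jonas 42, Ingrid 29.
Noah is ranked last by the fewest voters, so Noah wins.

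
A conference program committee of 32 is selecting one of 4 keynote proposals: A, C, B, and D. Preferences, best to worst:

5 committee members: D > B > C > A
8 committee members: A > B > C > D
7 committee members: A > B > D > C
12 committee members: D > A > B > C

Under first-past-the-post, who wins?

First-place votes: A 15, C 0, B 0, D 17.
D has the most first-place votes.

D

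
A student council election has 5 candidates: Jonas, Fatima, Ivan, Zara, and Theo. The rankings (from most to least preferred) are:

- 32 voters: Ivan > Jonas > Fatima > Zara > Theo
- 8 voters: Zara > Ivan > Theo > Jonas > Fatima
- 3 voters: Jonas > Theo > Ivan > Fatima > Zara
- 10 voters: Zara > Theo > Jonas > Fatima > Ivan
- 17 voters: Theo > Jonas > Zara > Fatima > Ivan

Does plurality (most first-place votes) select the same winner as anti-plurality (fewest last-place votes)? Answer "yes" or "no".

Plurality — first-place votes: Jonas 3, Fatima 0, Ivan 32, Zara 18, Theo 17. Winner: Ivan.
Anti-plurality — last-place votes: Jonas 0, Fatima 8, Ivan 27, Zara 3, Theo 32. Winner: Jonas.
The two methods disagree.

no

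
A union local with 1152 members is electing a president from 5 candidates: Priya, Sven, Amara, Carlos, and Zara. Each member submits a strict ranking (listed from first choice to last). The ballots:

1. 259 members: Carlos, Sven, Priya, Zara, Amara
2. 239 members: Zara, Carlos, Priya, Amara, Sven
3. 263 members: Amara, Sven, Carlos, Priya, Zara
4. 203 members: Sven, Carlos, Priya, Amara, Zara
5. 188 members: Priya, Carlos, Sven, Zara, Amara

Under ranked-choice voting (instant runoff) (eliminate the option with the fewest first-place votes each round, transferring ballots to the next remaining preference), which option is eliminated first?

Priya

Round 1: Priya 188, Sven 203, Amara 263, Carlos 259, Zara 239. Eliminate Priya.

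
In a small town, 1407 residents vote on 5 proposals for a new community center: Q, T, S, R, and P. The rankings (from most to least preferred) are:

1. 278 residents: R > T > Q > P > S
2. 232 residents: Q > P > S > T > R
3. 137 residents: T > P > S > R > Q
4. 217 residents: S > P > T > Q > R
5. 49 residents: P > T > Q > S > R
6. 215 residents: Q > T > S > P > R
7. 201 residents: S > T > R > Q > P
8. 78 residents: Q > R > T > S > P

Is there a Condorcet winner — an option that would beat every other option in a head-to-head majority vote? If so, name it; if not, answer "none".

T

T vs Q: 882–525 for T.
T vs S: 757–650 for T.
T vs R: 1051–356 for T.
T vs P: 909–498 for T.
T beats every other option head-to-head.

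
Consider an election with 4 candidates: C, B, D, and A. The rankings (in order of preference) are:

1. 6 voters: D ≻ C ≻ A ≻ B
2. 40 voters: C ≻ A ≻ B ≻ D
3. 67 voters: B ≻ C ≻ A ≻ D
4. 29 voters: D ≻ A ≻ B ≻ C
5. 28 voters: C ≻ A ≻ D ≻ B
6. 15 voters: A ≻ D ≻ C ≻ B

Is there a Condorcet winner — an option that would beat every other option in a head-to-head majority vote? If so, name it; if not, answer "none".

none

Checking pairwise contests:
B beats C 96–89.
A beats B 118–67.
C beats D 135–50.
C beats A 141–44.
Every option loses at least one head-to-head, so there is no Condorcet winner.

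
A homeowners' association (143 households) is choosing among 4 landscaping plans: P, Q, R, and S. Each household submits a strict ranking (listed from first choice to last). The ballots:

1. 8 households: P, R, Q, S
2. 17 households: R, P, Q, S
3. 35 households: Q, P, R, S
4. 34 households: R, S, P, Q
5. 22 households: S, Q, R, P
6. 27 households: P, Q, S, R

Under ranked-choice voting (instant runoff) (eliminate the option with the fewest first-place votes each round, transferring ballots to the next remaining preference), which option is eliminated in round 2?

Round 1: P 35, Q 35, R 51, S 22. Eliminate S.
Round 2: P 35, Q 57, R 51. Eliminate P.

P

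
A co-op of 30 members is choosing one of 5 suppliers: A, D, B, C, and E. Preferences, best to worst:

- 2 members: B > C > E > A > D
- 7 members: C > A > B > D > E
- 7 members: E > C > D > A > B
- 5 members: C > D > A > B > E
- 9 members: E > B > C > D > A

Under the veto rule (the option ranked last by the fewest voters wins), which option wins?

Last-place votes: A 9, D 2, B 7, C 0, E 12.
C is ranked last by the fewest voters, so C wins.

C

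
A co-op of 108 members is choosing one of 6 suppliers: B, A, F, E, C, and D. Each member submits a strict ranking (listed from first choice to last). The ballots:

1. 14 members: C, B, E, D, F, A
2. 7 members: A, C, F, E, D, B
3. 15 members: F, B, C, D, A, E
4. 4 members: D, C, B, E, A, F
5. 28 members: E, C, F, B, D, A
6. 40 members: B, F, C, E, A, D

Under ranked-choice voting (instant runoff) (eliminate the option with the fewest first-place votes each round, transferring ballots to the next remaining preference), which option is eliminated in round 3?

Round 1: B 40, A 7, F 15, E 28, C 14, D 4. Eliminate D.
Round 2: B 40, A 7, F 15, E 28, C 18. Eliminate A.
Round 3: B 40, F 15, E 28, C 25. Eliminate F.

F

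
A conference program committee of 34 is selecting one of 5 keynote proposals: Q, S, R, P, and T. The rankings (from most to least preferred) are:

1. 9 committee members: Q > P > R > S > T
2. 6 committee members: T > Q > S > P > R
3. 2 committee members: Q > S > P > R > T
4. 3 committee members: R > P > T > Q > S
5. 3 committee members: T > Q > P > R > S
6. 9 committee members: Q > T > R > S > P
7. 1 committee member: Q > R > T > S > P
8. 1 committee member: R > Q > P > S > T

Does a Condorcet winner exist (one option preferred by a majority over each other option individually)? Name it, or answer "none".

Q vs S: 34–0 for Q.
Q vs R: 30–4 for Q.
Q vs P: 31–3 for Q.
Q vs T: 22–12 for Q.
Q beats every other option head-to-head.

Q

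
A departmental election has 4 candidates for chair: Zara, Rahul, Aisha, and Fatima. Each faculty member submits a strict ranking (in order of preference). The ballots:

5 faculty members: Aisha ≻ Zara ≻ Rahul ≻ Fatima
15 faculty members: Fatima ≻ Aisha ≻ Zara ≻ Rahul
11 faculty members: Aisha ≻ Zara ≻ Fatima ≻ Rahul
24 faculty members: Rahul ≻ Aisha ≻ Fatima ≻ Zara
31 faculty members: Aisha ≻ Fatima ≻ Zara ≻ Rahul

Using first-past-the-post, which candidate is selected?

First-place votes: Zara 0, Rahul 24, Aisha 47, Fatima 15.
Aisha has the most first-place votes.

Aisha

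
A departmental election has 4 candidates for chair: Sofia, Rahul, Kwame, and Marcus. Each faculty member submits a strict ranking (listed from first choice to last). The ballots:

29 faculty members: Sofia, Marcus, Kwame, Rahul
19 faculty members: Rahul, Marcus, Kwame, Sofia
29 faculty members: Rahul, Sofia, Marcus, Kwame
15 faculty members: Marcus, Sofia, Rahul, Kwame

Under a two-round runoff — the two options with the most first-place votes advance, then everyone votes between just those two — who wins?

Round 1 first-place votes: Sofia 29, Rahul 48, Kwame 0, Marcus 15.
Rahul and Sofia advance.
Runoff: Rahul is preferred to Sofia by 48 voters; Sofia by 44.
Rahul wins the runoff.

Rahul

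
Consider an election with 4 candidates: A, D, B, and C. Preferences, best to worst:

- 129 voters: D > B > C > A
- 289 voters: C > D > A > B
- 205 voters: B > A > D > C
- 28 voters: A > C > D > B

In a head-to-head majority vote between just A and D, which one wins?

Voters preferring A to D: 233; preferring D to A: 418.
D wins the head-to-head.

D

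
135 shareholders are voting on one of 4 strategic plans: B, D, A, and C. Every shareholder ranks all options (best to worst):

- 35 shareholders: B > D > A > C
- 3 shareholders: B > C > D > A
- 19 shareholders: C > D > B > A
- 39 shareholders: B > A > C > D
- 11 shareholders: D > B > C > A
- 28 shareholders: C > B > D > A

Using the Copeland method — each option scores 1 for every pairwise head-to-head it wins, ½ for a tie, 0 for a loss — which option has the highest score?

B

B: beats D, A, and C → score 3.
D: beats A; loses to B and C → score 1.
A: beats C; loses to B and D → score 1.
C: beats D; loses to B and A → score 1.
B has the best pairwise record.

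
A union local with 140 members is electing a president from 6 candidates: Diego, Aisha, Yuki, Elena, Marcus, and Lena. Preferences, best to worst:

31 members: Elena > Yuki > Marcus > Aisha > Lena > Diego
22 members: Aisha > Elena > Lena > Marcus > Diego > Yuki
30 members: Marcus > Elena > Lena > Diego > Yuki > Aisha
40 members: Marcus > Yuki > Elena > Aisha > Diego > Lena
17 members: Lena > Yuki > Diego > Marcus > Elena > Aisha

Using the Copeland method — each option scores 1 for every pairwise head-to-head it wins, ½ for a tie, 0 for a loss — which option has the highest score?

Marcus

Diego: loses to Aisha, Yuki, Elena, Marcus, and Lena → score 0.
Aisha: beats Diego and Lena; loses to Yuki, Elena, and Marcus → score 2.
Yuki: beats Diego, Aisha, and Lena; loses to Elena and Marcus → score 3.
Elena: beats Diego, Aisha, Yuki, and Lena; loses to Marcus → score 4.
Marcus: beats Diego, Aisha, Yuki, Elena, and Lena → score 5.
Lena: beats Diego; loses to Aisha, Yuki, Elena, and Marcus → score 1.
Marcus has the best pairwise record.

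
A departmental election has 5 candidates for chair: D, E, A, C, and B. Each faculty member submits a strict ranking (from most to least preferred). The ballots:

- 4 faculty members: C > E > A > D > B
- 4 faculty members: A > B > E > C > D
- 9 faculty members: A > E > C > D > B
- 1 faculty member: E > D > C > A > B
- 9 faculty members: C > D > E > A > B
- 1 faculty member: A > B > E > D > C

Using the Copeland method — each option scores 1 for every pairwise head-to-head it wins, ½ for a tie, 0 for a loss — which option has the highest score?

D: beats B; loses to E, A, and C → score 1.
E: beats D, C, and B; ties A → score 3.5.
A: beats D and B; ties E and C → score 3.
C: beats D and B; ties A; loses to E → score 2.5.
B: loses to D, E, A, and C → score 0.
E has the best pairwise record.

E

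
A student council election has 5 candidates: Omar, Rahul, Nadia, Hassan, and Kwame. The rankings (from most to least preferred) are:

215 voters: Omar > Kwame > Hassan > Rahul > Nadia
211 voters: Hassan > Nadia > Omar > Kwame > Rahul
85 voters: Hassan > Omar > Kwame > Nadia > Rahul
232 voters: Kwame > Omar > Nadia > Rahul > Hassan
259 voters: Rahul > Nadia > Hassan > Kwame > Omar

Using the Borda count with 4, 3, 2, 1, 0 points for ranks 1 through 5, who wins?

Omar: 215·4 + 211·2 + 85·3 + 232·3 + 259·0 = 2233
Rahul: 215·1 + 211·0 + 85·0 + 232·1 + 259·4 = 1483
Nadia: 215·0 + 211·3 + 85·1 + 232·2 + 259·3 = 1959
Hassan: 215·2 + 211·4 + 85·4 + 232·0 + 259·2 = 2132
Kwame: 215·3 + 211·1 + 85·2 + 232·4 + 259·1 = 2213
Omar has the highest Borda score (2233).

Omar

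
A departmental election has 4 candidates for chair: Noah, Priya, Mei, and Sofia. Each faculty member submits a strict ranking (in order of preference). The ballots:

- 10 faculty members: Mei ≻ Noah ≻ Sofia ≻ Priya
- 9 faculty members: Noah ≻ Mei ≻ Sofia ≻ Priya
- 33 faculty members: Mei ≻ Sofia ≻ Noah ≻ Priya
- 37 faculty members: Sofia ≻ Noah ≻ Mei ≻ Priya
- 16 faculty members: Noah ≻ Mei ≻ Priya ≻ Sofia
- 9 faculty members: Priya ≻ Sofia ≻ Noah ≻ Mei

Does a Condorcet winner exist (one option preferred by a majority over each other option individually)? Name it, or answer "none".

Checking pairwise contests:
Sofia beats Noah 79–35.
Noah beats Priya 105–9.
Noah beats Mei 71–43.
Mei beats Sofia 68–46.
Every option loses at least one head-to-head, so there is no Condorcet winner.

none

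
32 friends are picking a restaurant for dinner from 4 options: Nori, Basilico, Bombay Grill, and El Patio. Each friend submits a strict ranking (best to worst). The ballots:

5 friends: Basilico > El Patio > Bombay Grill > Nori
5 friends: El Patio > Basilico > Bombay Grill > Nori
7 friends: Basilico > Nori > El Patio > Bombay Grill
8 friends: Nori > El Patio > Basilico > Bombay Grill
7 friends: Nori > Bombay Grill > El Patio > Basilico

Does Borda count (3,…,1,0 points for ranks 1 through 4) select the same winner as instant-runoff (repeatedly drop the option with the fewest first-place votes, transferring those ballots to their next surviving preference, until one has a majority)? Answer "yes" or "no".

Borda — scores: Nori 59, Basilico 54, Bombay Grill 24, El Patio 55. Winner: Nori.
Instant-runoff — R1 Nori 15, Basilico 12, Bombay Grill 0, El Patio 5 (Bombay Grill out); R2 Nori 15, Basilico 12, El Patio 5 (El Patio out); R3 Nori 15, Basilico 17 (Basilico winner). Winner: Basilico.
The two methods disagree.

no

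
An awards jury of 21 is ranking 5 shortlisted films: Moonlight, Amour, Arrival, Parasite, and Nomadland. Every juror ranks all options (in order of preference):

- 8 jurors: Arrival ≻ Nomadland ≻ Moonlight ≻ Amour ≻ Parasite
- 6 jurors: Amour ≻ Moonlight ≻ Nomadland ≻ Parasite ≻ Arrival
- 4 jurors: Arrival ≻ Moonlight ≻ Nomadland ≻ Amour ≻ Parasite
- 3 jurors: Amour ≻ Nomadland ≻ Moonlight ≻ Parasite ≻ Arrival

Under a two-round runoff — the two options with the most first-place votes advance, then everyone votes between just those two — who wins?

Round 1 first-place votes: Moonlight 0, Amour 9, Arrival 12, Parasite 0, Nomadland 0.
Arrival and Amour advance.
Runoff: Arrival is preferred to Amour by 12 voters; Amour by 9.
Arrival wins the runoff.

Arrival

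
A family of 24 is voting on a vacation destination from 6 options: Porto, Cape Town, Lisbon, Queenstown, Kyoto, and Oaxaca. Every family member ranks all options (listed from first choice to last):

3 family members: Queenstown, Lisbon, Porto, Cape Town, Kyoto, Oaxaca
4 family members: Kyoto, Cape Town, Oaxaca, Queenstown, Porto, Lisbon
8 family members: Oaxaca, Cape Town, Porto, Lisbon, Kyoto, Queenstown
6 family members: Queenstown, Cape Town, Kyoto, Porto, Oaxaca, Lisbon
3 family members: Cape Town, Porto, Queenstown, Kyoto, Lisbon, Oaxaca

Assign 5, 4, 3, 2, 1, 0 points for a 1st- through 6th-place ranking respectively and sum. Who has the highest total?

Porto: 3·3 + 4·1 + 8·3 + 6·2 + 3·4 = 61
Cape Town: 3·2 + 4·4 + 8·4 + 6·4 + 3·5 = 93
Lisbon: 3·4 + 4·0 + 8·2 + 6·0 + 3·1 = 31
Queenstown: 3·5 + 4·2 + 8·0 + 6·5 + 3·3 = 62
Kyoto: 3·1 + 4·5 + 8·1 + 6·3 + 3·2 = 55
Oaxaca: 3·0 + 4·3 + 8·5 + 6·1 + 3·0 = 58
Cape Town has the highest Borda score (93).

Cape Town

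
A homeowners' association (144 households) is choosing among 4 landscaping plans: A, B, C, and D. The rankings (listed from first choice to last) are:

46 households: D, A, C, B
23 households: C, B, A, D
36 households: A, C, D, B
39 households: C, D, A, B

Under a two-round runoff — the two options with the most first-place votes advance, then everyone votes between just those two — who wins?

C

Round 1 first-place votes: A 36, B 0, C 62, D 46.
C and D advance.
Runoff: C is preferred to D by 98 voters; D by 46.
C wins the runoff.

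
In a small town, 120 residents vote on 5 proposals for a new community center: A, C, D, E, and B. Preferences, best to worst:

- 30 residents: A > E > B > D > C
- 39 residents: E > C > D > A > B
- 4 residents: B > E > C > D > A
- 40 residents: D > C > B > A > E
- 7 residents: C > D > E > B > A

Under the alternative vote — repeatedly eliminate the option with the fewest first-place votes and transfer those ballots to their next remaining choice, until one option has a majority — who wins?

E

Round 1: A 30, C 7, D 40, E 39, B 4. Eliminate B.
Round 2: A 30, C 7, D 40, E 43. Eliminate C.
Round 3: A 30, D 47, E 43. Eliminate A.
Round 4: D 47, E 73. E has a majority.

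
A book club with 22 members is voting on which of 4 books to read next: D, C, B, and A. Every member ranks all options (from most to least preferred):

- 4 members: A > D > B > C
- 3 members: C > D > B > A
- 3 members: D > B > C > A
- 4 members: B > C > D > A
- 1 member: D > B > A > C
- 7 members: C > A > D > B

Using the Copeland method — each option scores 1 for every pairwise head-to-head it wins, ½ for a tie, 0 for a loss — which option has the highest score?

C

D: beats B; ties A; loses to C → score 1.5.
C: beats D and A; loses to B → score 2.
B: beats C; ties A; loses to D → score 1.5.
A: ties D and B; loses to C → score 1.
C has the best pairwise record.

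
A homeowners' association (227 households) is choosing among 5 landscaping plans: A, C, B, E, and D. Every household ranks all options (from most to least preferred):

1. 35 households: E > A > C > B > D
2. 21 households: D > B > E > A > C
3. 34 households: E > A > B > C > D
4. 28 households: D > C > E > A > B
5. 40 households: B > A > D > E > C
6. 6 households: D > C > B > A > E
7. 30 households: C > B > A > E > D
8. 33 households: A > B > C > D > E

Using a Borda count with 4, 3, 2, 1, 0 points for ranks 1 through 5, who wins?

A

A: 35·3 + 21·1 + 34·3 + 28·1 + 40·3 + 6·1 + 30·2 + 33·4 = 574
C: 35·2 + 21·0 + 34·1 + 28·3 + 40·0 + 6·3 + 30·4 + 33·2 = 392
B: 35·1 + 21·3 + 34·2 + 28·0 + 40·4 + 6·2 + 30·3 + 33·3 = 527
E: 35·4 + 21·2 + 34·4 + 28·2 + 40·1 + 6·0 + 30·1 + 33·0 = 444
D: 35·0 + 21·4 + 34·0 + 28·4 + 40·2 + 6·4 + 30·0 + 33·1 = 333
A has the highest Borda score (574).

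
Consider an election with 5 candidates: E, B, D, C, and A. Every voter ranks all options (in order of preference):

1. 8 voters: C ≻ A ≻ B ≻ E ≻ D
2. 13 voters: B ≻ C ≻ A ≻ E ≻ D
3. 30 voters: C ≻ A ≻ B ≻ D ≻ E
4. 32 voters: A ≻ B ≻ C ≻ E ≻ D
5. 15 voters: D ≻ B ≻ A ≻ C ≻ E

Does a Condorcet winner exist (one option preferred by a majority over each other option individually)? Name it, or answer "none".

Checking pairwise contests:
B beats E 98–0.
A beats B 70–28.
E beats D 53–45.
B beats C 60–38.
C beats A 51–47.
Every option loses at least one head-to-head, so there is no Condorcet winner.

none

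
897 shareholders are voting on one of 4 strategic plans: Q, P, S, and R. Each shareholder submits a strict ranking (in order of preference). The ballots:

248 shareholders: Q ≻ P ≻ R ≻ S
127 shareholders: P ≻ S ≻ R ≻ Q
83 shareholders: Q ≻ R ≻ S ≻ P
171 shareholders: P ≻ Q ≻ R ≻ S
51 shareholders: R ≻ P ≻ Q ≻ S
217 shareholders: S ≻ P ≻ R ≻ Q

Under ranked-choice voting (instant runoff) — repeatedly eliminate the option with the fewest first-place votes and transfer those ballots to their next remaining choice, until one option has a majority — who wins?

P

Round 1: Q 331, P 298, S 217, R 51. Eliminate R.
Round 2: Q 331, P 349, S 217. Eliminate S.
Round 3: Q 331, P 566. P has a majority.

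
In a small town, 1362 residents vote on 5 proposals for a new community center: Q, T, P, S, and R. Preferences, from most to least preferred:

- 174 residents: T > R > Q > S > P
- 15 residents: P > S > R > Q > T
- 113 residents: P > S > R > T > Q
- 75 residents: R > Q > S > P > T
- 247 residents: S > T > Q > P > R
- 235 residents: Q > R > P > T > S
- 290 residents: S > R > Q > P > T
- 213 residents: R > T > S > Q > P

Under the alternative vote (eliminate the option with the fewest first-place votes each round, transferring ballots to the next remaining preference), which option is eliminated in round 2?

Round 1: Q 235, T 174, P 128, S 537, R 288. Eliminate P.
Round 2: Q 235, T 174, S 665, R 288. Eliminate T.

T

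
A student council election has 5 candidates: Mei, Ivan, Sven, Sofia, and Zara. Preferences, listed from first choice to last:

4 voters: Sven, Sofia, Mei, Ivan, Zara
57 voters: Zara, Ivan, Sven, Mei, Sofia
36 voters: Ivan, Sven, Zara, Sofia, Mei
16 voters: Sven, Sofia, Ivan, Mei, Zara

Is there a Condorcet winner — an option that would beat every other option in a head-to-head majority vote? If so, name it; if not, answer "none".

Zara vs Mei: 93–20 for Zara.
Zara vs Ivan: 57–56 for Zara.
Zara vs Sven: 57–56 for Zara.
Zara vs Sofia: 93–20 for Zara.
Zara beats every other option head-to-head.

Zara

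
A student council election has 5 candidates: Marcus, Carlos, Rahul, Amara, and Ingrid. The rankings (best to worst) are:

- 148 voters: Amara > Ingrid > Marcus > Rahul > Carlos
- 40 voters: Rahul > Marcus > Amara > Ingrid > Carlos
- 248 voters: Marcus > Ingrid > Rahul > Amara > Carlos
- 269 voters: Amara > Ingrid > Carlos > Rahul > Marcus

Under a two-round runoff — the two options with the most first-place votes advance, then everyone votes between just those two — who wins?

Amara

Round 1 first-place votes: Marcus 248, Carlos 0, Rahul 40, Amara 417, Ingrid 0.
Amara and Marcus advance.
Runoff: Amara is preferred to Marcus by 417 voters; Marcus by 288.
Amara wins the runoff.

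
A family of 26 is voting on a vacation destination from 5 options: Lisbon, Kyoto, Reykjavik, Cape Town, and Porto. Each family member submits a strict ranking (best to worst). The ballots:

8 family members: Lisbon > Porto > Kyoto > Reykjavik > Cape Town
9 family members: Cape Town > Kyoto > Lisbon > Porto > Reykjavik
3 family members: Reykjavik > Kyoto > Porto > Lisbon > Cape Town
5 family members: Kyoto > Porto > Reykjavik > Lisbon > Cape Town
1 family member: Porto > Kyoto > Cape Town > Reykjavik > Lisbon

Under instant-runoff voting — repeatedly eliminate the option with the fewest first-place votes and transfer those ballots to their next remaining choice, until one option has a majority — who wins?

Round 1: Lisbon 8, Kyoto 5, Reykjavik 3, Cape Town 9, Porto 1. Eliminate Porto.
Round 2: Lisbon 8, Kyoto 6, Reykjavik 3, Cape Town 9. Eliminate Reykjavik.
Round 3: Lisbon 8, Kyoto 9, Cape Town 9. Eliminate Lisbon.
Round 4: Kyoto 17, Cape Town 9. Kyoto has a majority.

Kyoto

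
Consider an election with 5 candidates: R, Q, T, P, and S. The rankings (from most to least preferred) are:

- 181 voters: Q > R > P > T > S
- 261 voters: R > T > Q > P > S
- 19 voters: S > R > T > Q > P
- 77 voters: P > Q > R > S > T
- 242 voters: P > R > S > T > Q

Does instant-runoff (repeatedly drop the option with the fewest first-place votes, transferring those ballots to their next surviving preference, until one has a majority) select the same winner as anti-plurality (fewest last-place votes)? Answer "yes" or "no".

yes

Instant-runoff — R1 R 261, Q 181, T 0, P 319, S 19 (T out); R2 R 261, Q 181, P 319, S 19 (S out); R3 R 280, Q 181, P 319 (Q out); R4 R 461, P 319 (R winner). Winner: R.
Anti-plurality — last-place votes: R 0, Q 242, T 77, P 19, S 442. Winner: R.
The two methods agree.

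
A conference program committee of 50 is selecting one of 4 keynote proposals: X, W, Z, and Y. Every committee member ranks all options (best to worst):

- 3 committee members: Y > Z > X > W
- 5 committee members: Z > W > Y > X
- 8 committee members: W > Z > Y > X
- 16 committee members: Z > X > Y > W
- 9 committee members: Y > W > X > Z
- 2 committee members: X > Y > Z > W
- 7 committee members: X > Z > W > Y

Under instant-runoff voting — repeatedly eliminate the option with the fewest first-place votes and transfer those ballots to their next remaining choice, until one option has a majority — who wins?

Z

Round 1: X 9, W 8, Z 21, Y 12. Eliminate W.
Round 2: X 9, Z 29, Y 12. Z has a majority.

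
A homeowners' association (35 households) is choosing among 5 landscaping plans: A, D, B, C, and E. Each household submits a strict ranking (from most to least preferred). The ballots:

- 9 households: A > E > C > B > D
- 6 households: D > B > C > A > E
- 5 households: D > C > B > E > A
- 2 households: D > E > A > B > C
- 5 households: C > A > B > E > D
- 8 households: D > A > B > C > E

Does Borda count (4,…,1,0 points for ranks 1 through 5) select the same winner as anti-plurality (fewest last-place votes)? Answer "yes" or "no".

no

Borda — scores: A 85, D 84, B 65, C 73, E 43. Winner: A.
Anti-plurality — last-place votes: A 5, D 14, B 0, C 2, E 14. Winner: B.
The two methods disagree.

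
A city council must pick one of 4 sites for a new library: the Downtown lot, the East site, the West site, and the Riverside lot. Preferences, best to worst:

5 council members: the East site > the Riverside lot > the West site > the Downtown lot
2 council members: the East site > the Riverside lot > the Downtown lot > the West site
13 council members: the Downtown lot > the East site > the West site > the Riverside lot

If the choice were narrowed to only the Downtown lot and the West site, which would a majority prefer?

the Downtown lot

Voters preferring the Downtown lot to the West site: 15; preferring the West site to the Downtown lot: 5.
the Downtown lot wins the head-to-head.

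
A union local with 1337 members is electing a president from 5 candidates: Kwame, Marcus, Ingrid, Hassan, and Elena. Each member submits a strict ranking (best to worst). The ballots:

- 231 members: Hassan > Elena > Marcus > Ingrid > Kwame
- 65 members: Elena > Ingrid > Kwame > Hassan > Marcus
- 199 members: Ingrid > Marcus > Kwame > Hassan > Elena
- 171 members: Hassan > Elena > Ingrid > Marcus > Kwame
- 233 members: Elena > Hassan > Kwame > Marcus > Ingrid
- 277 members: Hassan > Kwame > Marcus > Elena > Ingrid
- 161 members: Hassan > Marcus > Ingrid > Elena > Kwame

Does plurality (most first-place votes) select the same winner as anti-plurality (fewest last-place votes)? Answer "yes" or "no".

yes

Plurality — first-place votes: Kwame 0, Marcus 0, Ingrid 199, Hassan 840, Elena 298. Winner: Hassan.
Anti-plurality — last-place votes: Kwame 563, Marcus 65, Ingrid 510, Hassan 0, Elena 199. Winner: Hassan.
The two methods agree.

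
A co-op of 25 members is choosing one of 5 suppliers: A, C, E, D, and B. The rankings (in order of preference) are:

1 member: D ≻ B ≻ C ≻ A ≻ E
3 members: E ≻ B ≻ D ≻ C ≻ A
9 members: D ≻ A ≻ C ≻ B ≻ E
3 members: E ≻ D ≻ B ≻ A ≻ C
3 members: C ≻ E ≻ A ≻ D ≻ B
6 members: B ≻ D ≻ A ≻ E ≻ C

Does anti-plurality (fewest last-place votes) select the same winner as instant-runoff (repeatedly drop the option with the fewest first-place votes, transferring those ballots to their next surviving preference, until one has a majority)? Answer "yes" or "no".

yes

Anti-plurality — last-place votes: A 3, C 9, E 10, D 0, B 3. Winner: D.
Instant-runoff — R1 A 0, C 3, E 6, D 10, B 6 (A out); R2 C 3, E 6, D 10, B 6 (C out); R3 E 9, D 10, B 6 (B out); R4 E 9, D 16 (D winner). Winner: D.
The two methods agree.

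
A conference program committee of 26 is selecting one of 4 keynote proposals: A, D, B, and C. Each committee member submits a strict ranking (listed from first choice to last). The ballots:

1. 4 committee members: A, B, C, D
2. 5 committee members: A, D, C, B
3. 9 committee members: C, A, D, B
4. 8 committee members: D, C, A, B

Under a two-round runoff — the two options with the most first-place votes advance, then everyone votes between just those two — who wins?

Round 1 first-place votes: A 9, D 8, B 0, C 9.
C and A advance.
Runoff: C is preferred to A by 17 voters; A by 9.
C wins the runoff.

C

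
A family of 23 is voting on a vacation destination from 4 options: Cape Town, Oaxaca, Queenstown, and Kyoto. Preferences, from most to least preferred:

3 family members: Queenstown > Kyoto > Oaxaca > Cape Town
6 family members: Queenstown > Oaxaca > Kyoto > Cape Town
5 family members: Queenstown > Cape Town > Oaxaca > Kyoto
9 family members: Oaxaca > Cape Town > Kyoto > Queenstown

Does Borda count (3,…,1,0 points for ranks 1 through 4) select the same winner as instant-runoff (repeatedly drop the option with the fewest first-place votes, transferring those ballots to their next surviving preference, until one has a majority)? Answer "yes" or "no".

Borda — scores: Cape Town 28, Oaxaca 47, Queenstown 42, Kyoto 21. Winner: Oaxaca.
Instant-runoff — R1 Cape Town 0, Oaxaca 9, Queenstown 14, Kyoto 0 (Queenstown winner). Winner: Queenstown.
The two methods disagree.

no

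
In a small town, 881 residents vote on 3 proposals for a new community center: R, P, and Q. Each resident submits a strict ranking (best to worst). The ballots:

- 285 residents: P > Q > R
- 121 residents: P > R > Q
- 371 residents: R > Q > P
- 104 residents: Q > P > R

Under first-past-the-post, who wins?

First-place votes: R 371, P 406, Q 104.
P has the most first-place votes.

P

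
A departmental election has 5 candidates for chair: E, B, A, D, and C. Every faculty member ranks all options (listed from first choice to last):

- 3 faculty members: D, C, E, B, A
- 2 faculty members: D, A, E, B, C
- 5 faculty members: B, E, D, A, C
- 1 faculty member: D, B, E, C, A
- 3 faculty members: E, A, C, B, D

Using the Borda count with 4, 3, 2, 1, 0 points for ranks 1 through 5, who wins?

E: 3·2 + 2·2 + 5·3 + 1·2 + 3·4 = 39
B: 3·1 + 2·1 + 5·4 + 1·3 + 3·1 = 31
A: 3·0 + 2·3 + 5·1 + 1·0 + 3·3 = 20
D: 3·4 + 2·4 + 5·2 + 1·4 + 3·0 = 34
C: 3·3 + 2·0 + 5·0 + 1·1 + 3·2 = 16
E has the highest Borda score (39).

E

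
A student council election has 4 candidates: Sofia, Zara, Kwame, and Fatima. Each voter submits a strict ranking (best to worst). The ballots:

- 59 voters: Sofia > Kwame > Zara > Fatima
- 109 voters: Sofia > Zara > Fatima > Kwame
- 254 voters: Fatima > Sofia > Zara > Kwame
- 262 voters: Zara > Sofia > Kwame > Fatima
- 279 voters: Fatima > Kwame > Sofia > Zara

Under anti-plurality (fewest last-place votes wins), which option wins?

Last-place votes: Sofia 0, Zara 279, Kwame 363, Fatima 321.
Sofia is ranked last by the fewest voters, so Sofia wins.

Sofia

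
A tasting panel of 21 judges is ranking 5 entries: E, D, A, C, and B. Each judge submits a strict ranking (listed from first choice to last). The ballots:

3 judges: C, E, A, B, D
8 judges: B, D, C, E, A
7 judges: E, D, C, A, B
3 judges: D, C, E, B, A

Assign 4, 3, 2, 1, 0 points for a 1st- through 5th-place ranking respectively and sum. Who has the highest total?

E: 3·3 + 8·1 + 7·4 + 3·2 = 51
D: 3·0 + 8·3 + 7·3 + 3·4 = 57
A: 3·2 + 8·0 + 7·1 + 3·0 = 13
C: 3·4 + 8·2 + 7·2 + 3·3 = 51
B: 3·1 + 8·4 + 7·0 + 3·1 = 38
D has the highest Borda score (57).

D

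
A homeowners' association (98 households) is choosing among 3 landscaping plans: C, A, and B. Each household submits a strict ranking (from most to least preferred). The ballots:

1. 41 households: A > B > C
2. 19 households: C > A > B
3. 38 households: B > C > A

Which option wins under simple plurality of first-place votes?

A

First-place votes: C 19, A 41, B 38.
A has the most first-place votes.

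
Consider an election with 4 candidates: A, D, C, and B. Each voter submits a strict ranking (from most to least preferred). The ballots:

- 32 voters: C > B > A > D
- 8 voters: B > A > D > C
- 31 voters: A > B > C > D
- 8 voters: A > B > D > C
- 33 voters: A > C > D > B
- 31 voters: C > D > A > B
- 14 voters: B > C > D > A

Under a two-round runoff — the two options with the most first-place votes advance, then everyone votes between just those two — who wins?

A

Round 1 first-place votes: A 72, D 0, C 63, B 22.
A and C advance.
Runoff: A is preferred to C by 80 voters; C by 77.
A wins the runoff.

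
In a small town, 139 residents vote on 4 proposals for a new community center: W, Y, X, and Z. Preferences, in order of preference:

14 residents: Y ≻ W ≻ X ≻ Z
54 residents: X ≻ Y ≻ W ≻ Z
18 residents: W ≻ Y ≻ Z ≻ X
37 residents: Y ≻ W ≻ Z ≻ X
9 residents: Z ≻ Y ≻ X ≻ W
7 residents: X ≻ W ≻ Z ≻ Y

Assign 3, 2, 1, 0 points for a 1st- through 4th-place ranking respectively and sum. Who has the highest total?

W: 14·2 + 54·1 + 18·3 + 37·2 + 9·0 + 7·2 = 224
Y: 14·3 + 54·2 + 18·2 + 37·3 + 9·2 + 7·0 = 315
X: 14·1 + 54·3 + 18·0 + 37·0 + 9·1 + 7·3 = 206
Z: 14·0 + 54·0 + 18·1 + 37·1 + 9·3 + 7·1 = 89
Y has the highest Borda score (315).

Y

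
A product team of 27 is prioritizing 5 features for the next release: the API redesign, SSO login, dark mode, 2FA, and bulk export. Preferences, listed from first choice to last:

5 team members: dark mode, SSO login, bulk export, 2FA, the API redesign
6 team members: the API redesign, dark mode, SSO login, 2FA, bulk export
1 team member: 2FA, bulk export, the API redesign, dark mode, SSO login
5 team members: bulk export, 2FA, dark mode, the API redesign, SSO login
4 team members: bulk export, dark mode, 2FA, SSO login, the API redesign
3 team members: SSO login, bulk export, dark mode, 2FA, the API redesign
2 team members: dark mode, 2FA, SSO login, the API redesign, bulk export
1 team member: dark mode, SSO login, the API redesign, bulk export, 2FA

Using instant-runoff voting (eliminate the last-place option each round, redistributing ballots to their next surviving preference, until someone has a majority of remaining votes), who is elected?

dark mode

Round 1: the API redesign 6, SSO login 3, dark mode 8, 2FA 1, bulk export 9. Eliminate 2FA.
Round 2: the API redesign 6, SSO login 3, dark mode 8, bulk export 10. Eliminate SSO login.
Round 3: the API redesign 6, dark mode 8, bulk export 13. Eliminate the API redesign.
Round 4: dark mode 14, bulk export 13. Dark mode has a majority.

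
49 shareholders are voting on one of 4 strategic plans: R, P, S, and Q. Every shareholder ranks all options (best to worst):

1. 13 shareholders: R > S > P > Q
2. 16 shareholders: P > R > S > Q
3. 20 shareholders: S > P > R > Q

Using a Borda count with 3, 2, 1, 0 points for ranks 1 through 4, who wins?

R: 13·3 + 16·2 + 20·1 = 91
P: 13·1 + 16·3 + 20·2 = 101
S: 13·2 + 16·1 + 20·3 = 102
Q: 13·0 + 16·0 + 20·0 = 0
S has the highest Borda score (102).

S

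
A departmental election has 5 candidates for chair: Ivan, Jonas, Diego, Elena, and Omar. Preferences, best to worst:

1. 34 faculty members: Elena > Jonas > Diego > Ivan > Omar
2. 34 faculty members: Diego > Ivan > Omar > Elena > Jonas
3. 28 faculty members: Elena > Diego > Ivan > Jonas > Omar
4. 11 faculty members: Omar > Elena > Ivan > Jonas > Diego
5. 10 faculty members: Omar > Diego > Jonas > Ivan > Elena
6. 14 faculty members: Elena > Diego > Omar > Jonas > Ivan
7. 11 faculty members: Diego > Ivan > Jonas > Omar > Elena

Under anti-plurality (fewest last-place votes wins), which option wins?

Last-place votes: Ivan 14, Jonas 34, Diego 11, Elena 21, Omar 62.
Diego is ranked last by the fewest voters, so Diego wins.

Diego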